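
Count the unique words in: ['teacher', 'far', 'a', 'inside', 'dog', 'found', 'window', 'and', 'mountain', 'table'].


Listing all tokens and tracking unique types:
  Token 1: 'teacher' -> NEW (unique so far: 1)
  Token 2: 'far' -> NEW (unique so far: 2)
  Token 3: 'a' -> NEW (unique so far: 3)
  Token 4: 'inside' -> NEW (unique so far: 4)
  Token 5: 'dog' -> NEW (unique so far: 5)
  Token 6: 'found' -> NEW (unique so far: 6)
  Token 7: 'window' -> NEW (unique so far: 7)
  Token 8: 'and' -> NEW (unique so far: 8)
  Token 9: 'mountain' -> NEW (unique so far: 9)
  Token 10: 'table' -> NEW (unique so far: 10)
Unique types: ('a', 'and', 'dog', 'far', 'found', 'inside', 'mountain', 'table', 'teacher', 'window')
Vocabulary size: 10

10


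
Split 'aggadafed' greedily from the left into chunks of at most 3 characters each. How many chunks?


'aggadafed' has 9 characters.
Chunking with max size 3:
  Chunk 1: 'agg' (positions 0-2)
  Chunk 2: 'ada' (positions 3-5)
  Chunk 3: 'fed' (positions 6-8)
Total chunks: ceil(9 / 3) = 3

3


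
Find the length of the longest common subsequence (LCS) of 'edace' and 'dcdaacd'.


DP table for LCS of 'edace' and 'dcdaacd':
       d  c  d  a  a  c  d
    0  0  0  0  0  0  0  0
  e 0  0  0  0  0  0  0  0
  d 0  1  1  1  1  1  1  1
  a 0  1  1  1  2  2  2  2
  c 0  1  2  2  2  2  3  3
  e 0  1  2  2  2  2  3  3
LCS: 'dac'
LCS length = 3

3


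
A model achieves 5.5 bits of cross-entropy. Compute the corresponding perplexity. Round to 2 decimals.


Perplexity formula: PP = 2^H
H = 5.5
PP = 2^5.5
Decompose: 2^5.5 = 2^5 * 2^0.5 = 2^5 * sqrt(2)
2^5 = 32, sqrt(2) ~ 1.4142136
PP ~ 32 * 1.4142136 = 45.2548352
Rounded to 2 decimals: 45.25

45.25


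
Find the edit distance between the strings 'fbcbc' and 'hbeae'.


Building DP table for s1='fbcbc' (len 5) and s2='hbeae' (len 5):
       h  b  e  a  e
    0  1  2  3  4  5
  f 1  1  2  3  4  5
  b 2  2  1  2  3  4
  c 3  3  2  2  3  4
  b 4  4  3  3  3  4
  c 5  5  4  4  4  4
Edit distance = dp[5][5] = 4

4


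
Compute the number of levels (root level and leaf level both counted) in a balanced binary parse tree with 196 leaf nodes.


In a balanced binary tree with n leaves the deepest leaf is ceil(log2(n)) edges below the root,
so counting node levels inclusive of root and leaves gives ceil(log2(n)) + 1 levels.
log2(196) = 7.6147
ceil(7.6147) = 8
levels = 8 + 1 = 9

9


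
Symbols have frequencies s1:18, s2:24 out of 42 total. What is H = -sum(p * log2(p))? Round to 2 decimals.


Computing entropy H = -sum(p_i * log2(p_i)):
  s1: p = 18/42 = 0.4286, -p*log2(p) = 0.5239
  s2: p = 24/42 = 0.5714, -p*log2(p) = 0.4613
H = sum of terms = 0.9852
Rounded to 2 decimals: 0.99

0.99


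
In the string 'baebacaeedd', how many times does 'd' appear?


Scanning 'baebacaeedd' for 'd':
  Position 9: 'd' -> MATCH (count: 1)
  Position 10: 'd' -> MATCH (count: 2)
Total occurrences of 'd': 2

2


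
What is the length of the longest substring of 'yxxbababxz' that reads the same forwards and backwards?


Scanning 'yxxbababxz' for palindromic substrings.
Substring at positions 2-8: 'xbababx'.
Check: reverse('xbababx') = 'xbababx' -> palindrome confirmed.
Neighbouring characters ('x' / 'z') break symmetry, so it cannot extend further.
No longer palindromic substring exists; longest length = 7

7


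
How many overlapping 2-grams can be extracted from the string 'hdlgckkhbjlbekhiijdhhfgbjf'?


String 'hdlgckkhbjlbekhiijdhhfgbjf' has length L = 26.
Number of overlapping n-grams = L - n + 1
Substituting: 26 - 2 + 1 = 25

25


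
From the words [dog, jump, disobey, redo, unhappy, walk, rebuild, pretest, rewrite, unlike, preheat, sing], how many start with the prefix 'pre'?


Checking each word for prefix 'pre':
  'dog' -> no (count: 0)
  'jump' -> no (count: 0)
  'disobey' -> no (count: 0)
  'redo' -> no (count: 0)
  'unhappy' -> no (count: 0)
  'walk' -> no (count: 0)
  'rebuild' -> no (count: 0)
  'pretest' -> YES, starts with 'pre' (count: 1)
  'rewrite' -> no (count: 1)
  'unlike' -> no (count: 1)
  'preheat' -> YES, starts with 'pre' (count: 2)
  'sing' -> no (count: 2)
Total with prefix 'pre': 2

2


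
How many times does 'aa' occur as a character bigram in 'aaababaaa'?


Scanning 'aaababaaa' for bigram 'aa':
  Position 0: 'aa' -> MATCH
  Position 1: 'aa' -> MATCH
  Position 2: 'ab' -> no
  Position 3: 'ba' -> no
  Position 4: 'ab' -> no
  Position 5: 'ba' -> no
  Position 6: 'aa' -> MATCH
  Position 7: 'aa' -> MATCH
Total matches: 4

4


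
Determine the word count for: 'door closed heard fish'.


Counting words by splitting on spaces:
  Word 1: 'door'
  Word 2: 'closed'
  Word 3: 'heard'
  Word 4: 'fish'
Total words: 4

4


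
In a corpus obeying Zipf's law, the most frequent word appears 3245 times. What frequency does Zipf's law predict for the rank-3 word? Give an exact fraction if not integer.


Zipf's law: freq(rank) = f1 / rank
f1 = 3245, rank = 3
freq = 3245 / 3
GCD(3245, 3) = 1
Simplified: 3245/3

3245/3


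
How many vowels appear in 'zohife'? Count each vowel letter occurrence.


Scanning each character of 'zohife':
  Position 1: 'z' -> consonant (running count: 0)
  Position 2: 'o' -> vowel (running count: 1)
  Position 3: 'h' -> consonant (running count: 1)
  Position 4: 'i' -> vowel (running count: 2)
  Position 5: 'f' -> consonant (running count: 2)
  Position 6: 'e' -> vowel (running count: 3)
Total vowels: 3

3


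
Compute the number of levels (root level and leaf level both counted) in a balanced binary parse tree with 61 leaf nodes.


In a balanced binary tree with n leaves the deepest leaf is ceil(log2(n)) edges below the root,
so counting node levels inclusive of root and leaves gives ceil(log2(n)) + 1 levels.
log2(61) = 5.9307
ceil(5.9307) = 6
levels = 6 + 1 = 7

7


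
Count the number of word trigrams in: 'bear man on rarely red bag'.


Word trigrams from [6] words:
  Trigram 1: (bear man on)
  Trigram 2: (man on rarely)
  Trigram 3: (on rarely red)
  Trigram 4: (rarely red bag)
Total word trigrams: 6 - 2 = 4

4


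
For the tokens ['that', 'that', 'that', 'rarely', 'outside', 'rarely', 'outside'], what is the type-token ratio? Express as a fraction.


Tokens: 7
Unique types: ('outside', 'rarely', 'that') = 3
TTR = 3/7
Already in lowest terms.

3/7


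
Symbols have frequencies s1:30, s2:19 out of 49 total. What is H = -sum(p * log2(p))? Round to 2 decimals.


Computing entropy H = -sum(p_i * log2(p_i)):
  s1: p = 30/49 = 0.6122, -p*log2(p) = 0.4334
  s2: p = 19/49 = 0.3878, -p*log2(p) = 0.5300
H = sum of terms = 0.9634
Rounded to 2 decimals: 0.96

0.96


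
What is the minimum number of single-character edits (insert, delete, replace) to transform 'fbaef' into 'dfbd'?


Building DP table for s1='fbaef' (len 5) and s2='dfbd' (len 4):
       d  f  b  d
    0  1  2  3  4
  f 1  1  1  2  3
  b 2  2  2  1  2
  a 3  3  3  2  2
  e 4  4  4  3  3
  f 5  5  4  4  4
Edit distance = dp[5][4] = 4

4


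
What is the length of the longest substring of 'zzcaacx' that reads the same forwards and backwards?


Scanning 'zzcaacx' for palindromic substrings.
Substring at positions 2-5: 'caac'.
Check: reverse('caac') = 'caac' -> palindrome confirmed.
Neighbouring characters ('z' / 'x') break symmetry, so it cannot extend further.
No longer palindromic substring exists; longest length = 4

4


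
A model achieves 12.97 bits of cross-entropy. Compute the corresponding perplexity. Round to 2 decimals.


Perplexity formula: PP = 2^H
H = 12.97
PP = 2^12.97
Decompose: 2^12.97 = 2^12 * 2^0.97
2^12 = 4096, 2^0.97 ~ 1.9588406
PP ~ 4096 * 1.9588406 = 8023.4110976
Rounded to 2 decimals: 8023.41

8023.41


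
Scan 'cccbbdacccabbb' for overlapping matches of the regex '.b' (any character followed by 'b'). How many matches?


Pattern: .b means any character followed by 'b'.
Scanning 'cccbbdacccabbb' position-by-position:
  Pos 0: window 'cc' -> no
  Pos 1: window 'cc' -> no
  Pos 2: window 'cb' -> MATCH
  Pos 3: window 'bb' -> MATCH
  Pos 4: window 'bd' -> no
  Pos 5: window 'da' -> no
  Pos 6: window 'ac' -> no
  Pos 7: window 'cc' -> no
  Pos 8: window 'cc' -> no
  Pos 9: window 'ca' -> no
  Pos 10: window 'ab' -> MATCH
  Pos 11: window 'bb' -> MATCH
  Pos 12: window 'bb' -> MATCH
  Pos 13: window 'b' -> no
Total matches: 5

5


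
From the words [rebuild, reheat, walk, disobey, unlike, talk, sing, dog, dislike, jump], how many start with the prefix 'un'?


Checking each word for prefix 'un':
  'rebuild' -> no (count: 0)
  'reheat' -> no (count: 0)
  'walk' -> no (count: 0)
  'disobey' -> no (count: 0)
  'unlike' -> YES, starts with 'un' (count: 1)
  'talk' -> no (count: 1)
  'sing' -> no (count: 1)
  'dog' -> no (count: 1)
  'dislike' -> no (count: 1)
  'jump' -> no (count: 1)
Total with prefix 'un': 1

1


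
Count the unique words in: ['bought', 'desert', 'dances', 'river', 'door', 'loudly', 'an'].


Listing all tokens and tracking unique types:
  Token 1: 'bought' -> NEW (unique so far: 1)
  Token 2: 'desert' -> NEW (unique so far: 2)
  Token 3: 'dances' -> NEW (unique so far: 3)
  Token 4: 'river' -> NEW (unique so far: 4)
  Token 5: 'door' -> NEW (unique so far: 5)
  Token 6: 'loudly' -> NEW (unique so far: 6)
  Token 7: 'an' -> NEW (unique so far: 7)
Unique types: ('an', 'bought', 'dances', 'desert', 'door', 'loudly', 'river')
Vocabulary size: 7

7


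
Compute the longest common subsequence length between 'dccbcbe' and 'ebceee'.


DP table for LCS of 'dccbcbe' and 'ebceee':
       e  b  c  e  e  e
    0  0  0  0  0  0  0
  d 0  0  0  0  0  0  0
  c 0  0  0  1  1  1  1
  c 0  0  0  1  1  1  1
  b 0  0  1  1  1  1  1
  c 0  0  1  2  2  2  2
  b 0  0  1  2  2  2  2
  e 0  1  1  2  3  3  3
LCS: 'bce'
LCS length = 3

3


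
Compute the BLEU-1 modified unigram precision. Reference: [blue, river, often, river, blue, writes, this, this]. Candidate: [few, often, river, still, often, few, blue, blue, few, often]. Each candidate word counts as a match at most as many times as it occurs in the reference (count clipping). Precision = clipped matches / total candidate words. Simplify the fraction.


Reference word counts: {'blue': 2, 'often': 1, 'river': 2, 'this': 2, 'writes': 1}
Checking each candidate word (with clipping):
  'few' -> not in reference -> no match (matches: 0)
  'often' -> in reference (ref count 1, used 1/1) -> match (matches: 1)
  'river' -> in reference (ref count 2, used 1/2) -> match (matches: 2)
  'still' -> not in reference -> no match (matches: 2)
  'often' -> ref count 1 already used up (1/1) -> clipped, no match (matches: 2)
  'few' -> not in reference -> no match (matches: 2)
  'blue' -> in reference (ref count 2, used 1/2) -> match (matches: 3)
  'blue' -> in reference (ref count 2, used 2/2) -> match (matches: 4)
  'few' -> not in reference -> no match (matches: 4)
  'often' -> ref count 1 already used up (1/1) -> clipped, no match (matches: 4)
Clipped matches: 4, Candidate length: 10
Precision = 4/10 = 2/5

2/5


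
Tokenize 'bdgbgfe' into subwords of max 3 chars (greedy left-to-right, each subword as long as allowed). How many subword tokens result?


'bdgbgfe' has 7 characters.
Chunking with max size 3:
  Chunk 1: 'bdg' (positions 0-2)
  Chunk 2: 'bgf' (positions 3-5)
  Chunk 3: 'e' (positions 6-6)
Total chunks: ceil(7 / 3) = 3

3


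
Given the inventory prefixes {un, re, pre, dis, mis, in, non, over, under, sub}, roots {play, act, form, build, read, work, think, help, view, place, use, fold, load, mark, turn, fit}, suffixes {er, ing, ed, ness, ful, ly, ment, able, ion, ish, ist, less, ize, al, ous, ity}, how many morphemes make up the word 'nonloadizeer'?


Segmenting 'nonloadizeer' against the inventory:
  'non' -> prefix (morpheme 1)
  'load' -> root (morpheme 2)
  'ize' -> suffix (morpheme 3)
  'er' -> suffix (morpheme 4)
Total morphemes: 4

4


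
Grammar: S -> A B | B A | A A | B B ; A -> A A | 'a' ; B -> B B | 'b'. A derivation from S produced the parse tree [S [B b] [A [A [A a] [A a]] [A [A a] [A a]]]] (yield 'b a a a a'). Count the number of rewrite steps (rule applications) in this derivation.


Every bracketed nonterminal node [X ...] in the tree is produced by exactly one rule application.
Reading the tree off as a leftmost derivation:
  Step 1: S  =>  B A   (applied S -> B A)
  Step 2: B A  =>  b A   (applied B -> b)
  Step 3: b A  =>  b A A   (applied A -> A A)
  Step 4: b A A  =>  b A A A   (applied A -> A A)
  Step 5: b A A A  =>  b a A A   (applied A -> a)
  Step 6: b a A A  =>  b a a A   (applied A -> a)
  Step 7: b a a A  =>  b a a A A   (applied A -> A A)
  Step 8: b a a A A  =>  b a a a A   (applied A -> a)
  Step 9: b a a a A  =>  b a a a a   (applied A -> a)
Final yield: b a a a a
Total rewrite steps: 9

9


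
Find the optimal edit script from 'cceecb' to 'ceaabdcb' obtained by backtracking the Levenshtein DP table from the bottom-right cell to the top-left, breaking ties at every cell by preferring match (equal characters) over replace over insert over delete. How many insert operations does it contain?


Edit distance = 5. Backtracking from cell (6, 8) with preference match > replace > insert > delete,
then listing the resulting alignment 'cceecb' -> 'ceaabdcb' left to right:
  Step 1: keep 'c'
  Step 2: insert 'e' [insertion #1]
  Step 3: insert 'a' [insertion #2]
  Step 4: replace c->a
  Step 5: replace e->b
  Step 6: replace e->d
  Step 7: keep 'c'
  Step 8: keep 'b'
Total insertions: 2

2


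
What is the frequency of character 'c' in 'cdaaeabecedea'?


Scanning 'cdaaeabecedea' for 'c':
  Position 0: 'c' -> MATCH (count: 1)
  Position 8: 'c' -> MATCH (count: 2)
Total occurrences of 'c': 2

2


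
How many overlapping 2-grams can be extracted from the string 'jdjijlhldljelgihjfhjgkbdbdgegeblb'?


String 'jdjijlhldljelgihjfhjgkbdbdgegeblb' has length L = 33.
Number of overlapping n-grams = L - n + 1
Substituting: 33 - 2 + 1 = 32

32


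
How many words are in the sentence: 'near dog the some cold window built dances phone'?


Counting words by splitting on spaces:
  Word 1: 'near'
  Word 2: 'dog'
  Word 3: 'the'
  Word 4: 'some'
  Word 5: 'cold'
  Word 6: 'window'
  Word 7: 'built'
  Word 8: 'dances'
  Word 9: 'phone'
Total words: 9

9


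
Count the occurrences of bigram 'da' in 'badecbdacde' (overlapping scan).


Scanning 'badecbdacde' for bigram 'da':
  Position 0: 'ba' -> no
  Position 1: 'ad' -> no
  Position 2: 'de' -> no
  Position 3: 'ec' -> no
  Position 4: 'cb' -> no
  Position 5: 'bd' -> no
  Position 6: 'da' -> MATCH
  Position 7: 'ac' -> no
  Position 8: 'cd' -> no
  Position 9: 'de' -> no
Total matches: 1

1


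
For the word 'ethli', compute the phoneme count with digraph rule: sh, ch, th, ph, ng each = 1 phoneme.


Parsing 'ethli' greedily, digraphs first:
  'e' -> vowel phoneme (phonemes so far: 1)
  'th' -> digraph (1 consonant phoneme) (phonemes so far: 2)
  'l' -> consonant phoneme (phonemes so far: 3)
  'i' -> vowel phoneme (phonemes so far: 4)
Total phonemes: 4

4


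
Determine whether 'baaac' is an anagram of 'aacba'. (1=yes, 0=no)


Sort characters of 'baaac': 'aaabc'
Sort characters of 'aacba': 'aaabc'
Sorted forms match -> they ARE anagrams
Result: 1

1


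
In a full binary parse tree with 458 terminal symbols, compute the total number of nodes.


Leaf nodes (terminals): 458
Internal nodes = n - 1 = 458 - 1 = 457
Total = leaves + internal = 458 + 457 = 915

915


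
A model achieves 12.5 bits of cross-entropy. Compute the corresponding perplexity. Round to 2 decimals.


Perplexity formula: PP = 2^H
H = 12.5
PP = 2^12.5
Decompose: 2^12.5 = 2^12 * 2^0.5 = 2^12 * sqrt(2)
2^12 = 4096, sqrt(2) ~ 1.4142136
PP ~ 4096 * 1.4142136 = 5792.6189056
Rounded to 2 decimals: 5792.62

5792.62


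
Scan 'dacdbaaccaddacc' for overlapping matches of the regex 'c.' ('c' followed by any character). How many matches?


Pattern: c. means 'c' followed by any character.
Scanning 'dacdbaaccaddacc' position-by-position:
  Pos 0: window 'da' -> no
  Pos 1: window 'ac' -> no
  Pos 2: window 'cd' -> MATCH
  Pos 3: window 'db' -> no
  Pos 4: window 'ba' -> no
  Pos 5: window 'aa' -> no
  Pos 6: window 'ac' -> no
  Pos 7: window 'cc' -> MATCH
  Pos 8: window 'ca' -> MATCH
  Pos 9: window 'ad' -> no
  Pos 10: window 'dd' -> no
  Pos 11: window 'da' -> no
  Pos 12: window 'ac' -> no
  Pos 13: window 'cc' -> MATCH
  Pos 14: window 'c' -> no
Total matches: 4

4


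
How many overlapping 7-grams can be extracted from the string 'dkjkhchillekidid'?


String 'dkjkhchillekidid' has length L = 16.
Number of overlapping n-grams = L - n + 1
Substituting: 16 - 7 + 1 = 10

10


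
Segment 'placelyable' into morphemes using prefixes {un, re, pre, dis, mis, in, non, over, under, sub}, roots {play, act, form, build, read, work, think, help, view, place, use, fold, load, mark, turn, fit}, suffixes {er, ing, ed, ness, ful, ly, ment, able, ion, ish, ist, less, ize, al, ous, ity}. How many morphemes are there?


Segmenting 'placelyable' against the inventory:
  'place' -> root (morpheme 1)
  'ly' -> suffix (morpheme 2)
  'able' -> suffix (morpheme 3)
Total morphemes: 3

3


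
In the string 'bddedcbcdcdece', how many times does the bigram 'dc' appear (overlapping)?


Scanning 'bddedcbcdcdece' for bigram 'dc':
  Position 0: 'bd' -> no
  Position 1: 'dd' -> no
  Position 2: 'de' -> no
  Position 3: 'ed' -> no
  Position 4: 'dc' -> MATCH
  Position 5: 'cb' -> no
  Position 6: 'bc' -> no
  Position 7: 'cd' -> no
  Position 8: 'dc' -> MATCH
  Position 9: 'cd' -> no
  Position 10: 'de' -> no
  Position 11: 'ec' -> no
  Position 12: 'ce' -> no
Total matches: 2

2


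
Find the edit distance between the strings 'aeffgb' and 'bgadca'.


Building DP table for s1='aeffgb' (len 6) and s2='bgadca' (len 6):
       b  g  a  d  c  a
    0  1  2  3  4  5  6
  a 1  1  2  2  3  4  5
  e 2  2  2  3  3  4  5
  f 3  3  3  3  4  4  5
  f 4  4  4  4  4  5  5
  g 5  5  4  5  5  5  6
  b 6  5  5  5  6  6  6
Edit distance = dp[6][6] = 6

6


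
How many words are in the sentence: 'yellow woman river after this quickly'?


Counting words by splitting on spaces:
  Word 1: 'yellow'
  Word 2: 'woman'
  Word 3: 'river'
  Word 4: 'after'
  Word 5: 'this'
  Word 6: 'quickly'
Total words: 6

6


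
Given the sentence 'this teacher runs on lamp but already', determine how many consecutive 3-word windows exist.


Word trigrams from [7] words:
  Trigram 1: (this teacher runs)
  Trigram 2: (teacher runs on)
  Trigram 3: (runs on lamp)
  Trigram 4: (on lamp but)
  Trigram 5: (lamp but already)
Total word trigrams: 7 - 2 = 5

5


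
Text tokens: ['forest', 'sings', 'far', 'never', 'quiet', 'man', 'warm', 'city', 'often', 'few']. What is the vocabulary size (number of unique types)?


Listing all tokens and tracking unique types:
  Token 1: 'forest' -> NEW (unique so far: 1)
  Token 2: 'sings' -> NEW (unique so far: 2)
  Token 3: 'far' -> NEW (unique so far: 3)
  Token 4: 'never' -> NEW (unique so far: 4)
  Token 5: 'quiet' -> NEW (unique so far: 5)
  Token 6: 'man' -> NEW (unique so far: 6)
  Token 7: 'warm' -> NEW (unique so far: 7)
  Token 8: 'city' -> NEW (unique so far: 8)
  Token 9: 'often' -> NEW (unique so far: 9)
  Token 10: 'few' -> NEW (unique so far: 10)
Unique types: ('city', 'far', 'few', 'forest', 'man', 'never', 'often', 'quiet', 'sings', 'warm')
Vocabulary size: 10

10


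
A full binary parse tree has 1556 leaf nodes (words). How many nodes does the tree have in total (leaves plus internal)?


Leaf nodes (terminals): 1556
Internal nodes = n - 1 = 1556 - 1 = 1555
Total = leaves + internal = 1556 + 1555 = 3111

3111


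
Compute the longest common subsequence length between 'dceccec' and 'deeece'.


DP table for LCS of 'dceccec' and 'deeece':
       d  e  e  e  c  e
    0  0  0  0  0  0  0
  d 0  1  1  1  1  1  1
  c 0  1  1  1  1  2  2
  e 0  1  2  2  2  2  3
  c 0  1  2  2  2  3  3
  c 0  1  2  2  2  3  3
  e 0  1  2  3  3  3  4
  c 0  1  2  3  3  4  4
LCS: 'dece'
LCS length = 4

4


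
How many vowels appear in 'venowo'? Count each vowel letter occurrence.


Scanning each character of 'venowo':
  Position 1: 'v' -> consonant (running count: 0)
  Position 2: 'e' -> vowel (running count: 1)
  Position 3: 'n' -> consonant (running count: 1)
  Position 4: 'o' -> vowel (running count: 2)
  Position 5: 'w' -> consonant (running count: 2)
  Position 6: 'o' -> vowel (running count: 3)
Total vowels: 3

3


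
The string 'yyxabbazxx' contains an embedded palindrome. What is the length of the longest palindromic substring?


Scanning 'yyxabbazxx' for palindromic substrings.
Substring at positions 3-6: 'abba'.
Check: reverse('abba') = 'abba' -> palindrome confirmed.
Neighbouring characters ('x' / 'z') break symmetry, so it cannot extend further.
No longer palindromic substring exists; longest length = 4

4


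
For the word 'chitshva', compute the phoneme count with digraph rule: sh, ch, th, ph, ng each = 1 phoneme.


Parsing 'chitshva' greedily, digraphs first:
  'ch' -> digraph (1 consonant phoneme) (phonemes so far: 1)
  'i' -> vowel phoneme (phonemes so far: 2)
  't' -> consonant phoneme (phonemes so far: 3)
  'sh' -> digraph (1 consonant phoneme) (phonemes so far: 4)
  'v' -> consonant phoneme (phonemes so far: 5)
  'a' -> vowel phoneme (phonemes so far: 6)
Total phonemes: 6

6


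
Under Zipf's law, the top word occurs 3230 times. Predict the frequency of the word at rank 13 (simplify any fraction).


Zipf's law: freq(rank) = f1 / rank
f1 = 3230, rank = 13
freq = 3230 / 13
GCD(3230, 13) = 1
Simplified: 3230/13

3230/13


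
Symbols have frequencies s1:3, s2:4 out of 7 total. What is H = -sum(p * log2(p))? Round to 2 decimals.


Computing entropy H = -sum(p_i * log2(p_i)):
  s1: p = 3/7 = 0.4286, -p*log2(p) = 0.5239
  s2: p = 4/7 = 0.5714, -p*log2(p) = 0.4613
H = sum of terms = 0.9852
Rounded to 2 decimals: 0.99

0.99


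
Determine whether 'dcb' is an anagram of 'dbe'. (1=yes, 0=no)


Sort characters of 'dcb': 'bcd'
Sort characters of 'dbe': 'bde'
Sorted forms differ -> they are NOT anagrams
Result: 0

0


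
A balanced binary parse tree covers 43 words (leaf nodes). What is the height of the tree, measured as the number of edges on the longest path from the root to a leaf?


In a balanced binary tree with n leaves the deepest leaf is ceil(log2(n)) edges below the root.
log2(43) = 5.4263
ceil(5.4263) = 6
height (edges) = 6

6


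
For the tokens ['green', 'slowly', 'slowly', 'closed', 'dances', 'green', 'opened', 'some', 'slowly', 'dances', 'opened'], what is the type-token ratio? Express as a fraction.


Tokens: 11
Unique types: ('closed', 'dances', 'green', 'opened', 'slowly', 'some') = 6
TTR = 6/11
Already in lowest terms.

6/11


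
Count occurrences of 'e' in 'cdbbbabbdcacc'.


Scanning 'cdbbbabbdcacc' for 'e':
  No matches found.
Total occurrences of 'e': 0

0


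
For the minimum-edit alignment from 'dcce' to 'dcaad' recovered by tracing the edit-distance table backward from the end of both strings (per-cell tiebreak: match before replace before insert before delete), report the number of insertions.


Edit distance = 3. Backtracking from cell (4, 5) with preference match > replace > insert > delete,
then listing the resulting alignment 'dcce' -> 'dcaad' left to right:
  Step 1: keep 'd'
  Step 2: keep 'c'
  Step 3: insert 'a' [insertion #1]
  Step 4: replace c->a
  Step 5: replace e->d
Total insertions: 1

1


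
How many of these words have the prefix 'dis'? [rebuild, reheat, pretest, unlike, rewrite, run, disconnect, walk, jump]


Checking each word for prefix 'dis':
  'rebuild' -> no (count: 0)
  'reheat' -> no (count: 0)
  'pretest' -> no (count: 0)
  'unlike' -> no (count: 0)
  'rewrite' -> no (count: 0)
  'run' -> no (count: 0)
  'disconnect' -> YES, starts with 'dis' (count: 1)
  'walk' -> no (count: 1)
  'jump' -> no (count: 1)
Total with prefix 'dis': 1

1


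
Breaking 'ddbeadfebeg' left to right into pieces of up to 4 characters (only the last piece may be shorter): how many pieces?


'ddbeadfebeg' has 11 characters.
Chunking with max size 4:
  Chunk 1: 'ddbe' (positions 0-3)
  Chunk 2: 'adfe' (positions 4-7)
  Chunk 3: 'beg' (positions 8-10)
Total chunks: ceil(11 / 4) = 3

3


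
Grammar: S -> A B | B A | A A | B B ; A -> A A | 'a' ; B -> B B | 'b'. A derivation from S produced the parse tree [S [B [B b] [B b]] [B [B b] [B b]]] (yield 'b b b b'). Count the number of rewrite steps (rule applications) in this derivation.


Every bracketed nonterminal node [X ...] in the tree is produced by exactly one rule application.
Reading the tree off as a leftmost derivation:
  Step 1: S  =>  B B   (applied S -> B B)
  Step 2: B B  =>  B B B   (applied B -> B B)
  Step 3: B B B  =>  b B B   (applied B -> b)
  Step 4: b B B  =>  b b B   (applied B -> b)
  Step 5: b b B  =>  b b B B   (applied B -> B B)
  Step 6: b b B B  =>  b b b B   (applied B -> b)
  Step 7: b b b B  =>  b b b b   (applied B -> b)
Final yield: b b b b
Total rewrite steps: 7

7


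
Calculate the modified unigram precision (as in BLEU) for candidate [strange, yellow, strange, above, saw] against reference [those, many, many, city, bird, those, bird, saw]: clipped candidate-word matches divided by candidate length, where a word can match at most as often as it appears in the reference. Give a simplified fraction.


Reference word counts: {'bird': 2, 'city': 1, 'many': 2, 'saw': 1, 'those': 2}
Checking each candidate word (with clipping):
  'strange' -> not in reference -> no match (matches: 0)
  'yellow' -> not in reference -> no match (matches: 0)
  'strange' -> not in reference -> no match (matches: 0)
  'above' -> not in reference -> no match (matches: 0)
  'saw' -> in reference (ref count 1, used 1/1) -> match (matches: 1)
Clipped matches: 1, Candidate length: 5
Precision = 1/5

1/5


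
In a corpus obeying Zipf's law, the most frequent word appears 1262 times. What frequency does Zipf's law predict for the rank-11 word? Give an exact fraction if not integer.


Zipf's law: freq(rank) = f1 / rank
f1 = 1262, rank = 11
freq = 1262 / 11
GCD(1262, 11) = 1
Simplified: 1262/11

1262/11


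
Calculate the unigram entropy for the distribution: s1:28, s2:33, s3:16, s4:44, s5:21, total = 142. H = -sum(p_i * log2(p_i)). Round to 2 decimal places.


Computing entropy H = -sum(p_i * log2(p_i)):
  s1: p = 28/142 = 0.1972, -p*log2(p) = 0.4619
  s2: p = 33/142 = 0.2324, -p*log2(p) = 0.4893
  s3: p = 16/142 = 0.1127, -p*log2(p) = 0.3549
  s4: p = 44/142 = 0.3099, -p*log2(p) = 0.5238
  s5: p = 21/142 = 0.1479, -p*log2(p) = 0.4078
H = sum of terms = 2.2377
Rounded to 2 decimals: 2.24

2.24


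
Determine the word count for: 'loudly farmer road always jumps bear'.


Counting words by splitting on spaces:
  Word 1: 'loudly'
  Word 2: 'farmer'
  Word 3: 'road'
  Word 4: 'always'
  Word 5: 'jumps'
  Word 6: 'bear'
Total words: 6

6


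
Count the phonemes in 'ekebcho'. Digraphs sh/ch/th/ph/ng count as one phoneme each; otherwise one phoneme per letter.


Parsing 'ekebcho' greedily, digraphs first:
  'e' -> vowel phoneme (phonemes so far: 1)
  'k' -> consonant phoneme (phonemes so far: 2)
  'e' -> vowel phoneme (phonemes so far: 3)
  'b' -> consonant phoneme (phonemes so far: 4)
  'ch' -> digraph (1 consonant phoneme) (phonemes so far: 5)
  'o' -> vowel phoneme (phonemes so far: 6)
Total phonemes: 6

6


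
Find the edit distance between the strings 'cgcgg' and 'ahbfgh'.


Building DP table for s1='cgcgg' (len 5) and s2='ahbfgh' (len 6):
       a  h  b  f  g  h
    0  1  2  3  4  5  6
  c 1  1  2  3  4  5  6
  g 2  2  2  3  4  4  5
  c 3  3  3  3  4  5  5
  g 4  4  4  4  4  4  5
  g 5  5  5  5  5  4  5
Edit distance = dp[5][6] = 5

5


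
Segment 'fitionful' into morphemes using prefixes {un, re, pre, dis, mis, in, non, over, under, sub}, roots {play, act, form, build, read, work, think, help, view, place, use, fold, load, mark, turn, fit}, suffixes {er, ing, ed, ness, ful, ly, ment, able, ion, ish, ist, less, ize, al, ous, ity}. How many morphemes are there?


Segmenting 'fitionful' against the inventory:
  'fit' -> root (morpheme 1)
  'ion' -> suffix (morpheme 2)
  'ful' -> suffix (morpheme 3)
Total morphemes: 3

3


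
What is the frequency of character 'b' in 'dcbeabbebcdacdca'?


Scanning 'dcbeabbebcdacdca' for 'b':
  Position 2: 'b' -> MATCH (count: 1)
  Position 5: 'b' -> MATCH (count: 2)
  Position 6: 'b' -> MATCH (count: 3)
  Position 8: 'b' -> MATCH (count: 4)
Total occurrences of 'b': 4

4


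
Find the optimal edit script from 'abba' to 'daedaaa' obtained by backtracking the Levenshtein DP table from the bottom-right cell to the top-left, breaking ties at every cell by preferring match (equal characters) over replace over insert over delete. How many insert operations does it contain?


Edit distance = 5. Backtracking from cell (4, 7) with preference match > replace > insert > delete,
then listing the resulting alignment 'abba' -> 'daedaaa' left to right:
  Step 1: insert 'd' [insertion #1]
  Step 2: keep 'a'
  Step 3: insert 'e' [insertion #2]
  Step 4: insert 'd' [insertion #3]
  Step 5: replace b->a
  Step 6: replace b->a
  Step 7: keep 'a'
Total insertions: 3

3


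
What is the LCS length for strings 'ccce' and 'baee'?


DP table for LCS of 'ccce' and 'baee':
       b  a  e  e
    0  0  0  0  0
  c 0  0  0  0  0
  c 0  0  0  0  0
  c 0  0  0  0  0
  e 0  0  0  1  1
LCS: 'e'
LCS length = 1

1


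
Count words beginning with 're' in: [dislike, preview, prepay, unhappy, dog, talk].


Checking each word for prefix 're':
  'dislike' -> no (count: 0)
  'preview' -> no (count: 0)
  'prepay' -> no (count: 0)
  'unhappy' -> no (count: 0)
  'dog' -> no (count: 0)
  'talk' -> no (count: 0)
Total with prefix 're': 0

0


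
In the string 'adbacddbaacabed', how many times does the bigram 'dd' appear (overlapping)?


Scanning 'adbacddbaacabed' for bigram 'dd':
  Position 0: 'ad' -> no
  Position 1: 'db' -> no
  Position 2: 'ba' -> no
  Position 3: 'ac' -> no
  Position 4: 'cd' -> no
  Position 5: 'dd' -> MATCH
  Position 6: 'db' -> no
  Position 7: 'ba' -> no
  Position 8: 'aa' -> no
  Position 9: 'ac' -> no
  Position 10: 'ca' -> no
  Position 11: 'ab' -> no
  Position 12: 'be' -> no
  Position 13: 'ed' -> no
Total matches: 1

1


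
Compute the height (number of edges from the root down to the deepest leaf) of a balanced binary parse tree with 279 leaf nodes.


In a balanced binary tree with n leaves the deepest leaf is ceil(log2(n)) edges below the root.
log2(279) = 8.1241
ceil(8.1241) = 9
height (edges) = 9

9


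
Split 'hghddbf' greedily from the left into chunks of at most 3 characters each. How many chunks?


'hghddbf' has 7 characters.
Chunking with max size 3:
  Chunk 1: 'hgh' (positions 0-2)
  Chunk 2: 'ddb' (positions 3-5)
  Chunk 3: 'f' (positions 6-6)
Total chunks: ceil(7 / 3) = 3

3


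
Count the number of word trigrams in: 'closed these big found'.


Word trigrams from [4] words:
  Trigram 1: (closed these big)
  Trigram 2: (these big found)
Total word trigrams: 4 - 2 = 2

2


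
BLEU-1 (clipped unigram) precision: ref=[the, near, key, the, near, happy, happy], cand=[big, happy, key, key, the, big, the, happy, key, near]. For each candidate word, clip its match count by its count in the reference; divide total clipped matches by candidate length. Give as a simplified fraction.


Reference word counts: {'happy': 2, 'key': 1, 'near': 2, 'the': 2}
Checking each candidate word (with clipping):
  'big' -> not in reference -> no match (matches: 0)
  'happy' -> in reference (ref count 2, used 1/2) -> match (matches: 1)
  'key' -> in reference (ref count 1, used 1/1) -> match (matches: 2)
  'key' -> ref count 1 already used up (1/1) -> clipped, no match (matches: 2)
  'the' -> in reference (ref count 2, used 1/2) -> match (matches: 3)
  'big' -> not in reference -> no match (matches: 3)
  'the' -> in reference (ref count 2, used 2/2) -> match (matches: 4)
  'happy' -> in reference (ref count 2, used 2/2) -> match (matches: 5)
  'key' -> ref count 1 already used up (1/1) -> clipped, no match (matches: 5)
  'near' -> in reference (ref count 2, used 1/2) -> match (matches: 6)
Clipped matches: 6, Candidate length: 10
Precision = 6/10 = 3/5

3/5


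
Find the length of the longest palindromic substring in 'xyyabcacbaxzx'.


Scanning 'xyyabcacbaxzx' for palindromic substrings.
Substring at positions 3-9: 'abcacba'.
Check: reverse('abcacba') = 'abcacba' -> palindrome confirmed.
Neighbouring characters ('y' / 'x') break symmetry, so it cannot extend further.
No longer palindromic substring exists; longest length = 7

7


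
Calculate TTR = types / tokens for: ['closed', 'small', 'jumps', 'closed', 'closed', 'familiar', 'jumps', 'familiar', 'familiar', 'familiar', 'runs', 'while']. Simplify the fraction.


Tokens: 12
Unique types: ('closed', 'familiar', 'jumps', 'runs', 'small', 'while') = 6
TTR = 6/12
Simplify: divide both by 6 -> 1/2
TTR = 1/2

1/2


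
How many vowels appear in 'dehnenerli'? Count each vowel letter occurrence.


Scanning each character of 'dehnenerli':
  Position 1: 'd' -> consonant (running count: 0)
  Position 2: 'e' -> vowel (running count: 1)
  Position 3: 'h' -> consonant (running count: 1)
  Position 4: 'n' -> consonant (running count: 1)
  Position 5: 'e' -> vowel (running count: 2)
  Position 6: 'n' -> consonant (running count: 2)
  Position 7: 'e' -> vowel (running count: 3)
  Position 8: 'r' -> consonant (running count: 3)
  Position 9: 'l' -> consonant (running count: 3)
  Position 10: 'i' -> vowel (running count: 4)
Total vowels: 4

4


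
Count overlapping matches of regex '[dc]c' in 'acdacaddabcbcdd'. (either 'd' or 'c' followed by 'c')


Pattern: [dc]c means either 'd' or 'c' followed by 'c'.
Scanning 'acdacaddabcbcdd' position-by-position:
  Pos 0: window 'ac' -> no
  Pos 1: window 'cd' -> no
  Pos 2: window 'da' -> no
  Pos 3: window 'ac' -> no
  Pos 4: window 'ca' -> no
  Pos 5: window 'ad' -> no
  Pos 6: window 'dd' -> no
  Pos 7: window 'da' -> no
  Pos 8: window 'ab' -> no
  Pos 9: window 'bc' -> no
  Pos 10: window 'cb' -> no
  Pos 11: window 'bc' -> no
  Pos 12: window 'cd' -> no
  Pos 13: window 'dd' -> no
  Pos 14: window 'd' -> no
Total matches: 0

0


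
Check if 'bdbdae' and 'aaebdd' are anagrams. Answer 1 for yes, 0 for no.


Sort characters of 'bdbdae': 'abbdde'
Sort characters of 'aaebdd': 'aabdde'
Sorted forms differ -> they are NOT anagrams
Result: 0

0


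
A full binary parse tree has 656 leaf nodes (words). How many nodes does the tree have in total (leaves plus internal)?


Leaf nodes (terminals): 656
Internal nodes = n - 1 = 656 - 1 = 655
Total = leaves + internal = 656 + 655 = 1311

1311


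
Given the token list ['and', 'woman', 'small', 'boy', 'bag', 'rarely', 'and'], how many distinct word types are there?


Listing all tokens and tracking unique types:
  Token 1: 'and' -> NEW (unique so far: 1)
  Token 2: 'woman' -> NEW (unique so far: 2)
  Token 3: 'small' -> NEW (unique so far: 3)
  Token 4: 'boy' -> NEW (unique so far: 4)
  Token 5: 'bag' -> NEW (unique so far: 5)
  Token 6: 'rarely' -> NEW (unique so far: 6)
  Token 7: 'and' -> duplicate (unique so far: 6)
Unique types: ('and', 'bag', 'boy', 'rarely', 'small', 'woman')
Vocabulary size: 6

6


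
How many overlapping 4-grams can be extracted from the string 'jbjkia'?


String 'jbjkia' has length L = 6.
Number of overlapping n-grams = L - n + 1
Substituting: 6 - 4 + 1 = 3

3


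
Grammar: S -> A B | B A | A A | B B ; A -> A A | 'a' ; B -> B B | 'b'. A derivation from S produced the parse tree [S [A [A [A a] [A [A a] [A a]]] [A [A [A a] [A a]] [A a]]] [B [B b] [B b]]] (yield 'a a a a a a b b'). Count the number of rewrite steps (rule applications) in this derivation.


Every bracketed nonterminal node [X ...] in the tree is produced by exactly one rule application.
Reading the tree off as a leftmost derivation:
  Step 1: S  =>  A B   (applied S -> A B)
  Step 2: A B  =>  A A B   (applied A -> A A)
  Step 3: A A B  =>  A A A B   (applied A -> A A)
  Step 4: A A A B  =>  a A A B   (applied A -> a)
  Step 5: a A A B  =>  a A A A B   (applied A -> A A)
  Step 6: a A A A B  =>  a a A A B   (applied A -> a)
  Step 7: a a A A B  =>  a a a A B   (applied A -> a)
  Step 8: a a a A B  =>  a a a A A B   (applied A -> A A)
  Step 9: a a a A A B  =>  a a a A A A B   (applied A -> A A)
  Step 10: a a a A A A B  =>  a a a a A A B   (applied A -> a)
  Step 11: a a a a A A B  =>  a a a a a A B   (applied A -> a)
  Step 12: a a a a a A B  =>  a a a a a a B   (applied A -> a)
  Step 13: a a a a a a B  =>  a a a a a a B B   (applied B -> B B)
  Step 14: a a a a a a B B  =>  a a a a a a b B   (applied B -> b)
  Step 15: a a a a a a b B  =>  a a a a a a b b   (applied B -> b)
Final yield: a a a a a a b b
Total rewrite steps: 15

15


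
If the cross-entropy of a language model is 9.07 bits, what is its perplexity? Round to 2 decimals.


Perplexity formula: PP = 2^H
H = 9.07
PP = 2^9.07
Decompose: 2^9.07 = 2^9 * 2^0.07
2^9 = 512, 2^0.07 ~ 1.0497167
PP ~ 512 * 1.0497167 = 537.4549504
Rounded to 2 decimals: 537.45

537.45


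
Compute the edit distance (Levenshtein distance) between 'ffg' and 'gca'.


Building DP table for s1='ffg' (len 3) and s2='gca' (len 3):
       g  c  a
    0  1  2  3
  f 1  1  2  3
  f 2  2  2  3
  g 3  2  3  3
Edit distance = dp[3][3] = 3

3


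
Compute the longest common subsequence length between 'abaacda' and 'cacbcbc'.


DP table for LCS of 'abaacda' and 'cacbcbc':
       c  a  c  b  c  b  c
    0  0  0  0  0  0  0  0
  a 0  0  1  1  1  1  1  1
  b 0  0  1  1  2  2  2  2
  a 0  0  1  1  2  2  2  2
  a 0  0  1  1  2  2  2  2
  c 0  1  1  2  2  3  3  3
  d 0  1  1  2  2  3  3  3
  a 0  1  2  2  2  3  3  3
LCS: 'abc'
LCS length = 3

3


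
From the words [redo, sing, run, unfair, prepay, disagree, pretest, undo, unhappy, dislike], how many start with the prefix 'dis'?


Checking each word for prefix 'dis':
  'redo' -> no (count: 0)
  'sing' -> no (count: 0)
  'run' -> no (count: 0)
  'unfair' -> no (count: 0)
  'prepay' -> no (count: 0)
  'disagree' -> YES, starts with 'dis' (count: 1)
  'pretest' -> no (count: 1)
  'undo' -> no (count: 1)
  'unhappy' -> no (count: 1)
  'dislike' -> YES, starts with 'dis' (count: 2)
Total with prefix 'dis': 2

2


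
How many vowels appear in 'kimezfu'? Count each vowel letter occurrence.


Scanning each character of 'kimezfu':
  Position 1: 'k' -> consonant (running count: 0)
  Position 2: 'i' -> vowel (running count: 1)
  Position 3: 'm' -> consonant (running count: 1)
  Position 4: 'e' -> vowel (running count: 2)
  Position 5: 'z' -> consonant (running count: 2)
  Position 6: 'f' -> consonant (running count: 2)
  Position 7: 'u' -> vowel (running count: 3)
Total vowels: 3

3


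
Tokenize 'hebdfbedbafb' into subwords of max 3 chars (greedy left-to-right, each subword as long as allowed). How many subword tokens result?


'hebdfbedbafb' has 12 characters.
Chunking with max size 3:
  Chunk 1: 'heb' (positions 0-2)
  Chunk 2: 'dfb' (positions 3-5)
  Chunk 3: 'edb' (positions 6-8)
  Chunk 4: 'afb' (positions 9-11)
Total chunks: ceil(12 / 3) = 4

4


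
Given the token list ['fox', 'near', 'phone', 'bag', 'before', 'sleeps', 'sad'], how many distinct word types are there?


Listing all tokens and tracking unique types:
  Token 1: 'fox' -> NEW (unique so far: 1)
  Token 2: 'near' -> NEW (unique so far: 2)
  Token 3: 'phone' -> NEW (unique so far: 3)
  Token 4: 'bag' -> NEW (unique so far: 4)
  Token 5: 'before' -> NEW (unique so far: 5)
  Token 6: 'sleeps' -> NEW (unique so far: 6)
  Token 7: 'sad' -> NEW (unique so far: 7)
Unique types: ('bag', 'before', 'fox', 'near', 'phone', 'sad', 'sleeps')
Vocabulary size: 7

7


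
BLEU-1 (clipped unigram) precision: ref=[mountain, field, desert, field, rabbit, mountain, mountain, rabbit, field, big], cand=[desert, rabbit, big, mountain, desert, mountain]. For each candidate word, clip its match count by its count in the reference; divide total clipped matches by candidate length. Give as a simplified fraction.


Reference word counts: {'big': 1, 'desert': 1, 'field': 3, 'mountain': 3, 'rabbit': 2}
Checking each candidate word (with clipping):
  'desert' -> in reference (ref count 1, used 1/1) -> match (matches: 1)
  'rabbit' -> in reference (ref count 2, used 1/2) -> match (matches: 2)
  'big' -> in reference (ref count 1, used 1/1) -> match (matches: 3)
  'mountain' -> in reference (ref count 3, used 1/3) -> match (matches: 4)
  'desert' -> ref count 1 already used up (1/1) -> clipped, no match (matches: 4)
  'mountain' -> in reference (ref count 3, used 2/3) -> match (matches: 5)
Clipped matches: 5, Candidate length: 6
Precision = 5/6

5/6
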